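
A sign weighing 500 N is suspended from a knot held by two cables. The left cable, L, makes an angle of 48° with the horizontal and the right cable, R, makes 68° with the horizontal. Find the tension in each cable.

T_L = 208.4 N, T_R = 372.2 N

ΣF_x = 0: −T_L·cos48° + T_R·cos68° = 0 → T_R = 1.78622·T_L.
ΣF_y = 0: T_L·sin48° + T_R·sin68° = 500.
Substitute: T_L·(0.743145 + 1.78622·0.927184) = 500 → T_L = 208.394 ≈ 208.4 N.
Then T_R = 1.78622 × 208.394 = 372.2 N.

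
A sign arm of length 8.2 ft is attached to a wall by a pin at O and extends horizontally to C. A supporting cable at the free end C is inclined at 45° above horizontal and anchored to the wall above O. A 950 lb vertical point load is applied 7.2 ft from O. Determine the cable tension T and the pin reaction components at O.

T = 1180 lb, O_x = 834.1 lb, O_y = 115.9 lb

ΣM about O: T·sin45°·8.2 − 950·7.2 = 0 → T = 6840/(8.2·0.707107) = 1179.66 ≈ 1180 lb.
ΣF_x = 0: O_x − T·cos45° = 0 → O_x = 1179.66 × 0.707107 = 834.1 lb.
ΣF_y = 0: O_y + T·sin45° − 950 = 0 → O_y = 950 − 1179.66 × 0.707107 = 115.9 lb.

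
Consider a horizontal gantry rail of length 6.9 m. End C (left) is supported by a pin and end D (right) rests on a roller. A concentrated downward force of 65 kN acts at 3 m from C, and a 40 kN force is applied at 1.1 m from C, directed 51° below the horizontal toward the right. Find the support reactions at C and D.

C_x = -25.17 kN, C_y = 62.87 kN, D_y = 33.22 kN

ΣM about C: D_y·6.9 − 65·3 − 40·sin51°·1.1 = 0 → D_y = 229.194/6.9 = 33.2165 ≈ 33.22 kN.
ΣF_y = 0: C_y + 33.2165 − 65 − 40·sin51° = 0 → C_y = 62.87 kN.
ΣF_x = 0: C_x + 40·cos51° = 0 → C_x = -25.17 kN.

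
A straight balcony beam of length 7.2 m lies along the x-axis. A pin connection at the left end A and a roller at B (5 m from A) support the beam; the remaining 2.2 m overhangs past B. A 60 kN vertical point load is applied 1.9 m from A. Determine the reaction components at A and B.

Taking moments about A: B_y·5 − 60·1.9 = 0 → B_y = 114/5 = 22.80 kN.
ΣF_y = 0: A_y + 22.8 − 60 = 0 → A_y = 37.20 kN.
ΣF_x = 0: no horizontal applied forces, so A_x = 0.

A_x = 0, A_y = 37.20 kN, B_y = 22.80 kN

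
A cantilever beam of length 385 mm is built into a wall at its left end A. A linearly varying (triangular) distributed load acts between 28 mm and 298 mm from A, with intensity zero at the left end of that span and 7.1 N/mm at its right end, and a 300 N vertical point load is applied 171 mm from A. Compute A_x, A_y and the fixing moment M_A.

A_x = 0, A_y = 1258 N, M_A = 250700 N·mm

Resultant of the triangular load: ½ × 7.1 × 270 = 958.5 N, acting at 208 mm from A (one-third of the span from the peak).
ΣF_x = 0: A_x = 0.
ΣF_y = 0: A_y − ½·7.1·270 − 300 = 0 → A_y = 1258 N.
ΣM about A: M_A − (½·7.1·270)·208 − 300·171 = 0 → M_A = 250700 N·mm.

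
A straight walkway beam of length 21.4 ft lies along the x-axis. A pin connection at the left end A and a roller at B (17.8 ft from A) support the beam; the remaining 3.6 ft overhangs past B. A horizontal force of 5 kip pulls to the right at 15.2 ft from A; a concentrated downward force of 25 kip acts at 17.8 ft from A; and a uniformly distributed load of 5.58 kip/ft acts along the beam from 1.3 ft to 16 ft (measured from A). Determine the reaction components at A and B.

A_x = -5.000 kip, A_y = 42.17 kip, B_y = 64.86 kip

Resultant of the distributed load: 5.58 × 14.7 = 82.026 kip at 8.65 ft from A.
ΣM about A: B_y·17.8 − 25·17.8 − (5.58·14.7)·8.65 = 0 → B_y = 1154.5249/17.8 = 64.8609 ≈ 64.86 kip.
ΣF_y = 0: A_y + 64.8609 − 25 − 5.58·14.7 = 0 → A_y = 42.17 kip.
ΣF_x = 0: A_x + 5 = 0 → A_x = -5.000 kip.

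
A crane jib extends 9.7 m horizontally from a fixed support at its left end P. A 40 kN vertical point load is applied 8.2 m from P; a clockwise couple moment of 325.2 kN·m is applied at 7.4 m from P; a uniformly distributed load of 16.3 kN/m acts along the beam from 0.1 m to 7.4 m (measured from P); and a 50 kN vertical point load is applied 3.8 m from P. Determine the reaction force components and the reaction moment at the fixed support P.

Resultant of the distributed load: 16.3 × 7.3 = 118.99 kN at 3.75 m from P.
ΣF_x = 0: P_x = 0.
ΣF_y = 0: P_y − 40 − 16.3·7.3 − 50 = 0 → P_y = 209.0 kN.
ΣM about P: M_P − 40·8.2 − 325.2 − (16.3·7.3)·3.75 − 50·3.8 = 0 → M_P = 1289 kN·m.

P_x = 0, P_y = 209.0 kN, M_P = 1289 kN·m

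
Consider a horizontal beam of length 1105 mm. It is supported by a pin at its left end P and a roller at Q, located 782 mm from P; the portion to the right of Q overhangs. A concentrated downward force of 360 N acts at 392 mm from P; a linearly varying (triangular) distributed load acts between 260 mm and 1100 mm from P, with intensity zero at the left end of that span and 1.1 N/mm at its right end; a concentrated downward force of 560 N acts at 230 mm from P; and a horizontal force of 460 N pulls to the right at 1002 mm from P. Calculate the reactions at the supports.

Resultant of the triangular load: ½ × 1.1 × 840 = 462 N, acting at 820 mm from P (one-third of the span from the peak).
Moments about P: Q_y·782 − 360·392 − (½·1.1·840)·820 − 560·230 = 0 → Q_y = 648760/782 = 829.616 ≈ 829.6 N.
ΣF_y = 0: P_y + 829.616 − 360 − ½·1.1·840 − 560 = 0 → P_y = 552.4 N.
ΣF_x = 0: P_x + 460 = 0 → P_x = -460.0 N.

P_x = -460.0 N, P_y = 552.4 N, Q_y = 829.6 N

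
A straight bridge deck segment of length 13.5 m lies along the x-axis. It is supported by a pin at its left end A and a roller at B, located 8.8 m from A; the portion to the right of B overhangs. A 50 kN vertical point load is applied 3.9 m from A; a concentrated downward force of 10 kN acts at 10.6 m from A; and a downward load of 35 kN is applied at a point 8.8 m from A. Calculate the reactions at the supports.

Moments about A: B_y·8.8 − 50·3.9 − 10·10.6 − 35·8.8 = 0 → B_y = 609/8.8 = 69.2045 ≈ 69.20 kN.
ΣF_y = 0: A_y + 69.2045 − 50 − 10 − 35 = 0 → A_y = 25.80 kN.
ΣF_x = 0: no horizontal applied forces, so A_x = 0.

A_x = 0, A_y = 25.80 kN, B_y = 69.20 kN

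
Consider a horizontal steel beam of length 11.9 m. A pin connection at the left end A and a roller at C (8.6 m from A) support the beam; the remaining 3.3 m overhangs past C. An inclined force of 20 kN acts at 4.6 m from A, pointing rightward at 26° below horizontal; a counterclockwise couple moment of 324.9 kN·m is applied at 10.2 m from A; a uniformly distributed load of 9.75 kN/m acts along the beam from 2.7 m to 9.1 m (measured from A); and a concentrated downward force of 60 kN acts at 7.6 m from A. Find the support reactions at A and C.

Resultant of the distributed load: 9.75 × 6.4 = 62.4 kN at 5.9 m from A.
Moments about A: C_y·8.6 − 20·sin26°·4.6 + 324.9 − (9.75·6.4)·5.9 − 60·7.6 = 0 → C_y = 539.59/8.6 = 62.743 ≈ 62.74 kN.
ΣF_y = 0: A_y + 62.743 − 20·sin26° − 9.75·6.4 − 60 = 0 → A_y = 68.42 kN.
ΣF_x = 0: A_x + 20·cos26° = 0 → A_x = -17.98 kN.

A_x = -17.98 kN, A_y = 68.42 kN, C_y = 62.74 kN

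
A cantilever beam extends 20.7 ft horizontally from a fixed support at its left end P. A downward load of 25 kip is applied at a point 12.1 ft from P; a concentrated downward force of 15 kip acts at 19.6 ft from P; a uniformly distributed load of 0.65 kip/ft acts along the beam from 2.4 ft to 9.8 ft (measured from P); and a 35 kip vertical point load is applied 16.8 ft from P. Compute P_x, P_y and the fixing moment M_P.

P_x = 0, P_y = 79.81 kip, M_P = 1214 kip·ft

Resultant of the distributed load: 0.65 × 7.4 = 4.81 kip at 6.1 ft from P.
ΣF_x = 0: P_x = 0.
ΣF_y = 0: P_y − 25 − 15 − 0.65·7.4 − 35 = 0 → P_y = 79.81 kip.
ΣM about P: M_P − 25·12.1 − 15·19.6 − (0.65·7.4)·6.1 − 35·16.8 = 0 → M_P = 1214 kip·ft.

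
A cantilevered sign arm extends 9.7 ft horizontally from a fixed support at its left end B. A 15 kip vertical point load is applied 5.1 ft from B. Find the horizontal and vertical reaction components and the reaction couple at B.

ΣF_x = 0: B_x = 0.
ΣF_y = 0: B_y − 15 = 0 → B_y = 15.00 kip.
ΣM about B: M_B − 15·5.1 = 0 → M_B = 76.50 kip·ft.

B_x = 0, B_y = 15.00 kip, M_B = 76.50 kip·ft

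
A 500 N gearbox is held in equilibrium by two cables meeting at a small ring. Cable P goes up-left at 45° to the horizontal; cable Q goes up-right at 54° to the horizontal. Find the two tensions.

T_P = 297.6 N, T_Q = 358.0 N

ΣF_x = 0: −T_P·cos45° + T_Q·cos54° = 0 → T_Q = 1.203·T_P.
ΣF_y = 0: T_P·sin45° + T_Q·sin54° = 500.
Substitute: T_P·(0.707107 + 1.203·0.809017) = 500 → T_P = 297.556 ≈ 297.6 N.
Then T_Q = 1.203 × 297.556 = 358.0 N.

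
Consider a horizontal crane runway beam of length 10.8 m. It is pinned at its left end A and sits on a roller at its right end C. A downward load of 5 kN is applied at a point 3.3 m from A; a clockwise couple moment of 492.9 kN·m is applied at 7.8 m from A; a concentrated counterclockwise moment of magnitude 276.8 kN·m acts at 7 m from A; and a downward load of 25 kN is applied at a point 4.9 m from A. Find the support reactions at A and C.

A_x = 0, A_y = -2.880 kN, C_y = 32.88 kN

Moments about A: C_y·10.8 − 5·3.3 − 492.9 + 276.8 − 25·4.9 = 0 → C_y = 355.1/10.8 = 32.8796 ≈ 32.88 kN.
ΣF_y = 0: A_y + 32.8796 − 5 − 25 = 0 → A_y = -2.880 kN.
ΣF_x = 0: no horizontal applied forces, so A_x = 0.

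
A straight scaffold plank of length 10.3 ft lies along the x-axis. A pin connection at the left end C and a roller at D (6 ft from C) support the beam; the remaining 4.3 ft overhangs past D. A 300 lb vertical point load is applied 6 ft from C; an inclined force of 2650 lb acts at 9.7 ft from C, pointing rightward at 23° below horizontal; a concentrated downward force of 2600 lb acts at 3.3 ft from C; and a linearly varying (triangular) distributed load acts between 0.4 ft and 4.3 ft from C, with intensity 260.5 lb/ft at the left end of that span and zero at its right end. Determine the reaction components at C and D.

Resultant of the triangular load: ½ × 260.5 × 3.9 = 507.975 lb, acting at 1.7 ft from C (one-third of the span from the peak).
Moments about C: D_y·6 − 300·6 − 2650·sin23°·9.7 − 2600·3.3 − (½·260.5·3.9)·1.7 = 0 → D_y = 21287.3/6 = 3547.88 ≈ 3548 lb.
ΣF_y = 0: C_y + 3547.88 − 300 − 2650·sin23° − 2600 − ½·260.5·3.9 = 0 → C_y = 895.5 lb.
ΣF_x = 0: C_x + 2650·cos23° = 0 → C_x = -2439 lb.

C_x = -2439 lb, C_y = 895.5 lb, D_y = 3548 lb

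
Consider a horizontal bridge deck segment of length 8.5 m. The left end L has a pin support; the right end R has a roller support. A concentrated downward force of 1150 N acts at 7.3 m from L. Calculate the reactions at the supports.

L_x = 0, L_y = 162.4 N, R_y = 987.6 N

Moments about L: R_y·8.5 − 1150·7.3 = 0 → R_y = 8395/8.5 = 987.647 ≈ 987.6 N.
ΣF_y = 0: L_y + 987.647 − 1150 = 0 → L_y = 162.4 N.
ΣF_x = 0: no horizontal applied forces, so L_x = 0.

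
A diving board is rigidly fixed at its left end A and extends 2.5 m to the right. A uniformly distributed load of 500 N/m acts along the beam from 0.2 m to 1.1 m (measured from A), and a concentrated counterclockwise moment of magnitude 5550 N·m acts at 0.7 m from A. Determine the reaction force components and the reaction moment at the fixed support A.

Resultant of the distributed load: 500 × 0.9 = 450 N at 0.65 m from A.
ΣF_x = 0: A_x = 0.
ΣF_y = 0: A_y − 500·0.9 = 0 → A_y = 450.0 N.
ΣM about A: M_A − (500·0.9)·0.65 + 5550 = 0 → M_A = -5258 N·m.

A_x = 0, A_y = 450.0 N, M_A = -5258 N·m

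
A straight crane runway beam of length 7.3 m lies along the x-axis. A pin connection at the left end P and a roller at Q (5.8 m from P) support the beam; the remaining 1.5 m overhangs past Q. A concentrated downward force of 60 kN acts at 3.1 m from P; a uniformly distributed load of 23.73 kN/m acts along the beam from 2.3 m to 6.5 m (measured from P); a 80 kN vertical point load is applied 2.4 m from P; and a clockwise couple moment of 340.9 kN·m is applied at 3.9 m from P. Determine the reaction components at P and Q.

P_x = 0, P_y = 40.11 kN, Q_y = 199.6 kN

Resultant of the distributed load: 23.73 × 4.2 = 99.666 kN at 4.4 m from P.
Moments about P: Q_y·5.8 − 60·3.1 − (23.73·4.2)·4.4 − 80·2.4 − 340.9 = 0 → Q_y = 1157.4304/5.8 = 199.557 ≈ 199.6 kN.
ΣF_y = 0: P_y + 199.557 − 60 − 23.73·4.2 − 80 = 0 → P_y = 40.11 kN.
ΣF_x = 0: no horizontal applied forces, so P_x = 0.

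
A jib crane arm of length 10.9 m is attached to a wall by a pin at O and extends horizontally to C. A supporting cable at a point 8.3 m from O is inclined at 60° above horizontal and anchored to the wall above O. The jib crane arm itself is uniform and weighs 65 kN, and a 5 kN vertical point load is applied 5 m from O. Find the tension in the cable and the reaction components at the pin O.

ΣM about O: T·sin60°·8.3 − 65·5.45 − 5·5 = 0 → T = 379.25/(8.3·0.866025) = 52.7615 ≈ 52.76 kN.
ΣF_x = 0: O_x − T·cos60° = 0 → O_x = 52.7615 × 0.5 = 26.38 kN.
ΣF_y = 0: O_y + T·sin60° − 65 − 5 = 0 → O_y = 70 − 52.7615 × 0.866025 = 24.31 kN.

T = 52.76 kN, O_x = 26.38 kN, O_y = 24.31 kN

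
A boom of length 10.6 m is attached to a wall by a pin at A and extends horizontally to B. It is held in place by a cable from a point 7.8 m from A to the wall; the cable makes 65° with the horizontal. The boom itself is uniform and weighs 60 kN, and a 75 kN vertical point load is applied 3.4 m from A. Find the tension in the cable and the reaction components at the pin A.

T = 81.06 kN, A_x = 34.26 kN, A_y = 61.54 kN

ΣM about A: T·sin65°·7.8 − 60·5.3 − 75·3.4 = 0 → T = 573/(7.8·0.906308) = 81.0558 ≈ 81.06 kN.
ΣF_x = 0: A_x − T·cos65° = 0 → A_x = 81.0558 × 0.422618 = 34.26 kN.
ΣF_y = 0: A_y + T·sin65° − 60 − 75 = 0 → A_y = 135 − 81.0558 × 0.906308 = 61.54 kN.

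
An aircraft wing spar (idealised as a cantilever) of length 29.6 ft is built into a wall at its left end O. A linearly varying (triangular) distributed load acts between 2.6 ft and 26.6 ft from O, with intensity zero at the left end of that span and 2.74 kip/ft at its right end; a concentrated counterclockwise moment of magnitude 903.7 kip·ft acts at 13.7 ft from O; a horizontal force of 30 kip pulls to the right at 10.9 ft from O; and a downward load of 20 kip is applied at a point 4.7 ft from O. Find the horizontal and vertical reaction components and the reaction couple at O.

O_x = -30.00 kip, O_y = 52.88 kip, M_O = -198.1 kip·ft

Resultant of the triangular load: ½ × 2.74 × 24 = 32.88 kip, acting at 18.6 ft from O (one-third of the span from the peak).
ΣF_x = 0: O_x + 30 = 0 → O_x = -30.00 kip.
ΣF_y = 0: O_y − ½·2.74·24 − 20 = 0 → O_y = 52.88 kip.
ΣM about O: M_O − (½·2.74·24)·18.6 + 903.7 − 20·4.7 = 0 → M_O = -198.1 kip·ft.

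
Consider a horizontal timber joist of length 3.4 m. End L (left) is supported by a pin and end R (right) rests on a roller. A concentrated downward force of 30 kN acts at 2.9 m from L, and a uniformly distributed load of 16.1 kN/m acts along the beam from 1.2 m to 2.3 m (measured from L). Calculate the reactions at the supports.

Resultant of the distributed load: 16.1 × 1.1 = 17.71 kN at 1.75 m from L.
Taking moments about L: R_y·3.4 − 30·2.9 − (16.1·1.1)·1.75 = 0 → R_y = 117.9925/3.4 = 34.7037 ≈ 34.70 kN.
ΣF_y = 0: L_y + 34.7037 − 30 − 16.1·1.1 = 0 → L_y = 13.01 kN.
ΣF_x = 0: no horizontal applied forces, so L_x = 0.

L_x = 0, L_y = 13.01 kN, R_y = 34.70 kN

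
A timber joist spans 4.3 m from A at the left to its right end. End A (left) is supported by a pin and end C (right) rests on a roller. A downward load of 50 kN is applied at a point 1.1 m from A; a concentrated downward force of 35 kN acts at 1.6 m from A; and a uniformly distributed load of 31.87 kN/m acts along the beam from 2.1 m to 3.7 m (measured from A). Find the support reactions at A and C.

Resultant of the distributed load: 31.87 × 1.6 = 50.992 kN at 2.9 m from A.
Moments about A: C_y·4.3 − 50·1.1 − 35·1.6 − (31.87·1.6)·2.9 = 0 → C_y = 258.8768/4.3 = 60.2039 ≈ 60.20 kN.
ΣF_y = 0: A_y + 60.2039 − 50 − 35 − 31.87·1.6 = 0 → A_y = 75.79 kN.
ΣF_x = 0: no horizontal applied forces, so A_x = 0.

A_x = 0, A_y = 75.79 kN, C_y = 60.20 kN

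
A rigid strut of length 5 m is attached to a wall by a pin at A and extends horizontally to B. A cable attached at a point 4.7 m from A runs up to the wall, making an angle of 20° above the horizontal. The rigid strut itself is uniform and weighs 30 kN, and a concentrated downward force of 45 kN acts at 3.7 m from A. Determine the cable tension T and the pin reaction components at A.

ΣM about A: T·sin20°·4.7 − 30·2.5 − 45·3.7 = 0 → T = 241.5/(4.7·0.34202) = 150.234 ≈ 150.2 kN.
ΣF_x = 0: A_x − T·cos20° = 0 → A_x = 150.234 × 0.939693 = 141.2 kN.
ΣF_y = 0: A_y + T·sin20° − 30 − 45 = 0 → A_y = 75 − 150.234 × 0.34202 = 23.62 kN.

T = 150.2 kN, A_x = 141.2 kN, A_y = 23.62 kN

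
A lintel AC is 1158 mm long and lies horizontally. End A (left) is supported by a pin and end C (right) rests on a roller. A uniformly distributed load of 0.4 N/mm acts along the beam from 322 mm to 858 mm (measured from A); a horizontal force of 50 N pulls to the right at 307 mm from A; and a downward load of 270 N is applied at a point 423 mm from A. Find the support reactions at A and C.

Resultant of the distributed load: 0.4 × 536 = 214.4 N at 590 mm from A.
Moments about A: C_y·1158 − (0.4·536)·590 − 270·423 = 0 → C_y = 240706/1158 = 207.864 ≈ 207.9 N.
ΣF_y = 0: A_y + 207.864 − 0.4·536 − 270 = 0 → A_y = 276.5 N.
ΣF_x = 0: A_x + 50 = 0 → A_x = -50.00 N.

A_x = -50.00 N, A_y = 276.5 N, C_y = 207.9 N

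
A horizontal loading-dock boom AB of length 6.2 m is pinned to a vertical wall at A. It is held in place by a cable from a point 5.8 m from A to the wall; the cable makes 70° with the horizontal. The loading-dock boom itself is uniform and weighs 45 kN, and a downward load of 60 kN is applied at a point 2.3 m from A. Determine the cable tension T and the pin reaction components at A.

ΣM about A: T·sin70°·5.8 − 45·3.1 − 60·2.3 = 0 → T = 277.5/(5.8·0.939693) = 50.9154 ≈ 50.92 kN.
ΣF_x = 0: A_x − T·cos70° = 0 → A_x = 50.9154 × 0.34202 = 17.41 kN.
ΣF_y = 0: A_y + T·sin70° − 45 − 60 = 0 → A_y = 105 − 50.9154 × 0.939693 = 57.16 kN.

T = 50.92 kN, A_x = 17.41 kN, A_y = 57.16 kN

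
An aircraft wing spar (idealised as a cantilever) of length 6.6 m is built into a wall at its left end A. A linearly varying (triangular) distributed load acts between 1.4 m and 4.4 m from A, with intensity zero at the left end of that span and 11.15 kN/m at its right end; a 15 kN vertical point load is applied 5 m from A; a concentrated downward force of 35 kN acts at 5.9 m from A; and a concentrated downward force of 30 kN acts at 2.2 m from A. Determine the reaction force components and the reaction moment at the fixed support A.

Resultant of the triangular load: ½ × 11.15 × 3 = 16.725 kN, acting at 3.4 m from A (one-third of the span from the peak).
ΣF_x = 0: A_x = 0.
ΣF_y = 0: A_y − ½·11.15·3 − 15 − 35 − 30 = 0 → A_y = 96.72 kN.
ΣM about A: M_A − (½·11.15·3)·3.4 − 15·5 − 35·5.9 − 30·2.2 = 0 → M_A = 404.4 kN·m.

A_x = 0, A_y = 96.72 kN, M_A = 404.4 kN·m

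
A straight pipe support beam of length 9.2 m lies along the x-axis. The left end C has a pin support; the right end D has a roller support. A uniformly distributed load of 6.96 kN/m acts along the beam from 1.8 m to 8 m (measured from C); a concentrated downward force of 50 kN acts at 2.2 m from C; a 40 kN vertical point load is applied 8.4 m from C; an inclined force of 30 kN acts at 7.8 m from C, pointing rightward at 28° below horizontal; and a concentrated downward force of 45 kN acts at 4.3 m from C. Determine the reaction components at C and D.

Resultant of the distributed load: 6.96 × 6.2 = 43.152 kN at 4.9 m from C.
ΣM about C: D_y·9.2 − (6.96·6.2)·4.9 − 50·2.2 − 40·8.4 − 30·sin28°·7.8 − 45·4.3 = 0 → D_y = 960.801/9.2 = 104.435 ≈ 104.4 kN.
ΣF_y = 0: C_y + 104.435 − 6.96·6.2 − 50 − 40 − 30·sin28° − 45 = 0 → C_y = 87.80 kN.
ΣF_x = 0: C_x + 30·cos28° = 0 → C_x = -26.49 kN.

C_x = -26.49 kN, C_y = 87.80 kN, D_y = 104.4 kN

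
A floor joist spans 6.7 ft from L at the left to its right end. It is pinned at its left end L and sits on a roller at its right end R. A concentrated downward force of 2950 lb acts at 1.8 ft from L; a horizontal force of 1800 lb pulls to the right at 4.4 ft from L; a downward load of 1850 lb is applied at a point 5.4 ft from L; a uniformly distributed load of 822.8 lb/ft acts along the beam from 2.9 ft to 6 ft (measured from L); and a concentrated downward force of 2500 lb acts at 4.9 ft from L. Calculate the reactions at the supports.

L_x = -1800 lb, L_y = 4045 lb, R_y = 5806 lb

Resultant of the distributed load: 822.8 × 3.1 = 2550.68 lb at 4.45 ft from L.
Taking moments about L: R_y·6.7 − 2950·1.8 − 1850·5.4 − (822.8·3.1)·4.45 − 2500·4.9 = 0 → R_y = 38900.526/6.7 = 5806.05 ≈ 5806 lb.
ΣF_y = 0: L_y + 5806.05 − 2950 − 1850 − 822.8·3.1 − 2500 = 0 → L_y = 4045 lb.
ΣF_x = 0: L_x + 1800 = 0 → L_x = -1800 lb.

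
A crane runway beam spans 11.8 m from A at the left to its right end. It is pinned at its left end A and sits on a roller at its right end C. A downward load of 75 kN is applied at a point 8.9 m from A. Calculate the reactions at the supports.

Moments about A: C_y·11.8 − 75·8.9 = 0 → C_y = 667.5/11.8 = 56.5678 ≈ 56.57 kN.
ΣF_y = 0: A_y + 56.5678 − 75 = 0 → A_y = 18.43 kN.
ΣF_x = 0: no horizontal applied forces, so A_x = 0.

A_x = 0, A_y = 18.43 kN, C_y = 56.57 kN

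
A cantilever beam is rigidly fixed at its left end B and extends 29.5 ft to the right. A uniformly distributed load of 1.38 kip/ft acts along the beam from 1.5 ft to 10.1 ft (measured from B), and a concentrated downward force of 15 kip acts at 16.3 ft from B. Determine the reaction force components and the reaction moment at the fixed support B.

Resultant of the distributed load: 1.38 × 8.6 = 11.868 kip at 5.8 ft from B.
ΣF_x = 0: B_x = 0.
ΣF_y = 0: B_y − 1.38·8.6 − 15 = 0 → B_y = 26.87 kip.
ΣM about B: M_B − (1.38·8.6)·5.8 − 15·16.3 = 0 → M_B = 313.3 kip·ft.

B_x = 0, B_y = 26.87 kip, M_B = 313.3 kip·ft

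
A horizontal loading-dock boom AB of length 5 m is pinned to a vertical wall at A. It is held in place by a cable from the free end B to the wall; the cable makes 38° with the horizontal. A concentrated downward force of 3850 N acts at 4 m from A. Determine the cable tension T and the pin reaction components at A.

T = 5003 N, A_x = 3942 N, A_y = 770.0 N

ΣM about A: T·sin38°·5 − 3850·4 = 0 → T = 15400/(5·0.615661) = 5002.75 ≈ 5003 N.
ΣF_x = 0: A_x − T·cos38° = 0 → A_x = 5002.75 × 0.788011 = 3942 N.
ΣF_y = 0: A_y + T·sin38° − 3850 = 0 → A_y = 3850 − 5002.75 × 0.615661 = 770.0 N.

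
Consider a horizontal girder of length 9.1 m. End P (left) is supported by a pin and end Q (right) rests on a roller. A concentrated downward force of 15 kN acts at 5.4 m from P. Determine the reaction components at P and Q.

Moments about P: Q_y·9.1 − 15·5.4 = 0 → Q_y = 81/9.1 = 8.9011 ≈ 8.901 kN.
ΣF_y = 0: P_y + 8.9011 − 15 = 0 → P_y = 6.099 kN.
ΣF_x = 0: no horizontal applied forces, so P_x = 0.

P_x = 0, P_y = 6.099 kN, Q_y = 8.901 kN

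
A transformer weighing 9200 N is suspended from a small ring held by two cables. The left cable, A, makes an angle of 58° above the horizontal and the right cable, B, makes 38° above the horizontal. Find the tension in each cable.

ΣF_x = 0: −T_A·cos58° + T_B·cos38° = 0 → T_B = 0.672477·T_A.
ΣF_y = 0: T_A·sin58° + T_B·sin38° = 9200.
Substitute: T_A·(0.848048 + 0.672477·0.615661) = 9200 → T_A = 7289.64 ≈ 7290 N.
Then T_B = 0.672477 × 7289.64 = 4902 N.

T_A = 7290 N, T_B = 4902 N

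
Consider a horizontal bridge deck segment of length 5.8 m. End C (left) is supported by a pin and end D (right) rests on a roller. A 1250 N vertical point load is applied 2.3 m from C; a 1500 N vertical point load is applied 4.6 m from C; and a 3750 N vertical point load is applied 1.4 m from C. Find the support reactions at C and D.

Moments about C: D_y·5.8 − 1250·2.3 − 1500·4.6 − 3750·1.4 = 0 → D_y = 15025/5.8 = 2590.52 ≈ 2591 N.
ΣF_y = 0: C_y + 2590.52 − 1250 − 1500 − 3750 = 0 → C_y = 3909 N.
ΣF_x = 0: no horizontal applied forces, so C_x = 0.

C_x = 0, C_y = 3909 N, D_y = 2591 N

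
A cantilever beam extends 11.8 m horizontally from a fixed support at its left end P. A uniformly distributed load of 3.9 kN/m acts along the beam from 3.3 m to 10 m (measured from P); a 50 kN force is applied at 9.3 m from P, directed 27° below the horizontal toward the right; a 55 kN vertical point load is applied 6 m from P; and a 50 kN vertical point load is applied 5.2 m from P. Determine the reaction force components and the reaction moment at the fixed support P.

Resultant of the distributed load: 3.9 × 6.7 = 26.13 kN at 6.65 m from P.
ΣF_x = 0: P_x + 50·cos27° = 0 → P_x = -44.55 kN.
ΣF_y = 0: P_y − 3.9·6.7 − 50·sin27° − 55 − 50 = 0 → P_y = 153.8 kN.
ΣM about P: M_P − (3.9·6.7)·6.65 − 50·sin27°·9.3 − 55·6 − 50·5.2 = 0 → M_P = 974.9 kN·m.

P_x = -44.55 kN, P_y = 153.8 kN, M_P = 974.9 kN·m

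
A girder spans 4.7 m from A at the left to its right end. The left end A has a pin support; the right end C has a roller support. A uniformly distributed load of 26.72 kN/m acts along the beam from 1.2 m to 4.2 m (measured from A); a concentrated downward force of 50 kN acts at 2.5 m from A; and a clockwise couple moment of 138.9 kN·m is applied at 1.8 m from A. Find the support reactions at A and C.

Resultant of the distributed load: 26.72 × 3 = 80.16 kN at 2.7 m from A.
ΣM about A: C_y·4.7 − (26.72·3)·2.7 − 50·2.5 − 138.9 = 0 → C_y = 480.332/4.7 = 102.198 ≈ 102.2 kN.
ΣF_y = 0: A_y + 102.198 − 26.72·3 − 50 = 0 → A_y = 27.96 kN.
ΣF_x = 0: no horizontal applied forces, so A_x = 0.

A_x = 0, A_y = 27.96 kN, C_y = 102.2 kN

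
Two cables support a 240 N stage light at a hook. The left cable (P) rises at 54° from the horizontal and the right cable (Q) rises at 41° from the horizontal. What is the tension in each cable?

ΣF_x = 0: −T_P·cos54° + T_Q·cos41° = 0 → T_Q = 0.778823·T_P.
ΣF_y = 0: T_P·sin54° + T_Q·sin41° = 240.
Substitute: T_P·(0.809017 + 0.778823·0.656059) = 240 → T_P = 181.822 ≈ 181.8 N.
Then T_Q = 0.778823 × 181.822 = 141.6 N.

T_P = 181.8 N, T_Q = 141.6 N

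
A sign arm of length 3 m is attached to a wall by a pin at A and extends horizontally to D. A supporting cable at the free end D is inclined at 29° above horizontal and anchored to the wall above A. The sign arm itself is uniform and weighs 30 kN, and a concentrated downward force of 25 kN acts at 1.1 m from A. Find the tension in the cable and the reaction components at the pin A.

ΣM about A: T·sin29°·3 − 30·1.5 − 25·1.1 = 0 → T = 72.5/(3·0.48481) = 49.8477 ≈ 49.85 kN.
ΣF_x = 0: A_x − T·cos29° = 0 → A_x = 49.8477 × 0.87462 = 43.60 kN.
ΣF_y = 0: A_y + T·sin29° − 30 − 25 = 0 → A_y = 55 − 49.8477 × 0.48481 = 30.83 kN.

T = 49.85 kN, A_x = 43.60 kN, A_y = 30.83 kN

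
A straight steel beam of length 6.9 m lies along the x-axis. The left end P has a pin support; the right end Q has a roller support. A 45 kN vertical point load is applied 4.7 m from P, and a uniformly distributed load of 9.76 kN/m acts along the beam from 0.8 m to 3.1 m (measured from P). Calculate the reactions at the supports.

Resultant of the distributed load: 9.76 × 2.3 = 22.448 kN at 1.95 m from P.
Moments about P: Q_y·6.9 − 45·4.7 − (9.76·2.3)·1.95 = 0 → Q_y = 255.2736/6.9 = 36.9962 ≈ 37.00 kN.
ΣF_y = 0: P_y + 36.9962 − 45 − 9.76·2.3 = 0 → P_y = 30.45 kN.
ΣF_x = 0: no horizontal applied forces, so P_x = 0.

P_x = 0, P_y = 30.45 kN, Q_y = 37.00 kN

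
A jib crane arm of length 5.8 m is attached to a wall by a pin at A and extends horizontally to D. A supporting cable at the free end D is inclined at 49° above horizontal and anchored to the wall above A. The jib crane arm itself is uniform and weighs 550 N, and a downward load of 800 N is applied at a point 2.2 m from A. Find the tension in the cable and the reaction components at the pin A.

T = 766.5 N, A_x = 502.8 N, A_y = 771.6 N

ΣM about A: T·sin49°·5.8 − 550·2.9 − 800·2.2 = 0 → T = 3355/(5.8·0.75471) = 766.451 ≈ 766.5 N.
ΣF_x = 0: A_x − T·cos49° = 0 → A_x = 766.451 × 0.656059 = 502.8 N.
ΣF_y = 0: A_y + T·sin49° − 550 − 800 = 0 → A_y = 1350 − 766.451 × 0.75471 = 771.6 N.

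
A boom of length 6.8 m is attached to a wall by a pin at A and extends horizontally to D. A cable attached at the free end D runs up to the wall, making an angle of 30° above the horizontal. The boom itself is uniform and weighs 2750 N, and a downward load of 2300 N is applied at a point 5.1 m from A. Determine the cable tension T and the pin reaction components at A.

T = 6200 N, A_x = 5369 N, A_y = 1950 N

ΣM about A: T·sin30°·6.8 − 2750·3.4 − 2300·5.1 = 0 → T = 21080/(6.8·0.5) = 6200 N.
ΣF_x = 0: A_x − T·cos30° = 0 → A_x = 6200 × 0.866025 = 5369 N.
ΣF_y = 0: A_y + T·sin30° − 2750 − 2300 = 0 → A_y = 5050 − 6200 × 0.5 = 1950 N.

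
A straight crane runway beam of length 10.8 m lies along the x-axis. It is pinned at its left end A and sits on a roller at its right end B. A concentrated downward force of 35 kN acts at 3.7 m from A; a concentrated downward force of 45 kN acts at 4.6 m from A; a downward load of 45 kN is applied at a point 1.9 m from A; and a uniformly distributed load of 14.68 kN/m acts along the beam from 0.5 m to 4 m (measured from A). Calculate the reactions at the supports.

A_x = 0, A_y = 126.6 kN, B_y = 49.78 kN

Resultant of the distributed load: 14.68 × 3.5 = 51.38 kN at 2.25 m from A.
ΣM about A: B_y·10.8 − 35·3.7 − 45·4.6 − 45·1.9 − (14.68·3.5)·2.25 = 0 → B_y = 537.605/10.8 = 49.7782 ≈ 49.78 kN.
ΣF_y = 0: A_y + 49.7782 − 35 − 45 − 45 − 14.68·3.5 = 0 → A_y = 126.6 kN.
ΣF_x = 0: no horizontal applied forces, so A_x = 0.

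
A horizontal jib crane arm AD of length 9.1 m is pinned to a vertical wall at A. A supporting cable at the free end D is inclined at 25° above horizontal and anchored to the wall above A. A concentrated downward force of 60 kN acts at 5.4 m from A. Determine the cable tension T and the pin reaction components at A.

ΣM about A: T·sin25°·9.1 − 60·5.4 = 0 → T = 324/(9.1·0.422618) = 84.2472 ≈ 84.25 kN.
ΣF_x = 0: A_x − T·cos25° = 0 → A_x = 84.2472 × 0.906308 = 76.35 kN.
ΣF_y = 0: A_y + T·sin25° − 60 = 0 → A_y = 60 − 84.2472 × 0.422618 = 24.40 kN.

T = 84.25 kN, A_x = 76.35 kN, A_y = 24.40 kN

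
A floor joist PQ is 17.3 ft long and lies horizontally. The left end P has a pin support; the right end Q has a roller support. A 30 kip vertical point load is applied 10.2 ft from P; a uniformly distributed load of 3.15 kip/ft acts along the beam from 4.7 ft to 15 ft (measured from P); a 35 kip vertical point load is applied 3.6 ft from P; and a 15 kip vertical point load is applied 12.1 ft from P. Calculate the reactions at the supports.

P_x = 0, P_y = 58.51 kip, Q_y = 53.94 kip

Resultant of the distributed load: 3.15 × 10.3 = 32.445 kip at 9.85 ft from P.
Moments about P: Q_y·17.3 − 30·10.2 − (3.15·10.3)·9.85 − 35·3.6 − 15·12.1 = 0 → Q_y = 933.08325/17.3 = 53.9354 ≈ 53.94 kip.
ΣF_y = 0: P_y + 53.9354 − 30 − 3.15·10.3 − 35 − 15 = 0 → P_y = 58.51 kip.
ΣF_x = 0: no horizontal applied forces, so P_x = 0.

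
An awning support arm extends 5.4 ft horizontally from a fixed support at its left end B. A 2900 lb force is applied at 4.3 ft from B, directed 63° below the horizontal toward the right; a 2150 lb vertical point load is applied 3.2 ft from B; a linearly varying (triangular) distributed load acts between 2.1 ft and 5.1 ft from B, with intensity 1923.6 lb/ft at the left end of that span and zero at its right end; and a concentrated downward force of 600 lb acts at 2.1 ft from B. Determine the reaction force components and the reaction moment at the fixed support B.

Resultant of the triangular load: ½ × 1923.6 × 3 = 2885.4 lb, acting at 3.1 ft from B (one-third of the span from the peak).
ΣF_x = 0: B_x + 2900·cos63° = 0 → B_x = -1317 lb.
ΣF_y = 0: B_y − 2900·sin63° − 2150 − ½·1923.6·3 − 600 = 0 → B_y = 8219 lb.
ΣM about B: M_B − 2900·sin63°·4.3 − 2150·3.2 − (½·1923.6·3)·3.1 − 600·2.1 = 0 → M_B = 28200 lb·ft.

B_x = -1317 lb, B_y = 8219 lb, M_B = 28200 lb·ft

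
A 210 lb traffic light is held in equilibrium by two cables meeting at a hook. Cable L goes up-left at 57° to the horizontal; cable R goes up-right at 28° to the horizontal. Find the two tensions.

ΣF_x = 0: −T_L·cos57° + T_R·cos28° = 0 → T_R = 0.616842·T_L.
ΣF_y = 0: T_L·sin57° + T_R·sin28° = 210.
Substitute: T_L·(0.838671 + 0.616842·0.469472) = 210 → T_L = 186.127 ≈ 186.1 lb.
Then T_R = 0.616842 × 186.127 = 114.8 lb.

T_L = 186.1 lb, T_R = 114.8 lb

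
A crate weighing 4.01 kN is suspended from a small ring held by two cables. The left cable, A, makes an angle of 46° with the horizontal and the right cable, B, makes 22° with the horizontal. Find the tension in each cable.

ΣF_x = 0: −T_A·cos46° + T_B·cos22° = 0 → T_B = 0.749213·T_A.
ΣF_y = 0: T_A·sin46° + T_B·sin22° = 4.01.
Substitute: T_A·(0.71934 + 0.749213·0.374607) = 4.01 → T_A = 4.010 kN.
Then T_B = 0.749213 × 4.01 = 3.004 kN.

T_A = 4.010 kN, T_B = 3.004 kN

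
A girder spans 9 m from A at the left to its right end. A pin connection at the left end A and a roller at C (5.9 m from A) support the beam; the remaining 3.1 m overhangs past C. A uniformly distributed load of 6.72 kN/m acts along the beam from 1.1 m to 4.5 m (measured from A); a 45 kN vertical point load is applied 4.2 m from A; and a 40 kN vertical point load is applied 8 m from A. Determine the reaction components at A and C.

A_x = 0, A_y = 10.73 kN, C_y = 97.11 kN

Resultant of the distributed load: 6.72 × 3.4 = 22.848 kN at 2.8 m from A.
Taking moments about A: C_y·5.9 − (6.72·3.4)·2.8 − 45·4.2 − 40·8 = 0 → C_y = 572.9744/5.9 = 97.1143 ≈ 97.11 kN.
ΣF_y = 0: A_y + 97.1143 − 6.72·3.4 − 45 − 40 = 0 → A_y = 10.73 kN.
ΣF_x = 0: no horizontal applied forces, so A_x = 0.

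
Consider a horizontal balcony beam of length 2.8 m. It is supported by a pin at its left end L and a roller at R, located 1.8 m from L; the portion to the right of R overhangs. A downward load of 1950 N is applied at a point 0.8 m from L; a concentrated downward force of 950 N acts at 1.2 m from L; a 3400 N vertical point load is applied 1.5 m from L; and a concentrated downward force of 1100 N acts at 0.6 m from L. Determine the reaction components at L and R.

L_x = 0, L_y = 2700 N, R_y = 4700 N

Taking moments about L: R_y·1.8 − 1950·0.8 − 950·1.2 − 3400·1.5 − 1100·0.6 = 0 → R_y = 8460/1.8 = 4700 N.
ΣF_y = 0: L_y + 4700 − 1950 − 950 − 3400 − 1100 = 0 → L_y = 2700 N.
ΣF_x = 0: no horizontal applied forces, so L_x = 0.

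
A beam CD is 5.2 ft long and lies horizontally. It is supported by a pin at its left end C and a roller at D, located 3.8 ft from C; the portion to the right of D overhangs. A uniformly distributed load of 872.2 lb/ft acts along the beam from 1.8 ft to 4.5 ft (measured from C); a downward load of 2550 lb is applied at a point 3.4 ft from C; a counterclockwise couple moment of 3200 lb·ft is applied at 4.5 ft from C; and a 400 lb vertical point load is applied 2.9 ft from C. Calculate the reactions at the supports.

Resultant of the distributed load: 872.2 × 2.7 = 2354.94 lb at 3.15 ft from C.
Moments about C: D_y·3.8 − (872.2·2.7)·3.15 − 2550·3.4 + 3200 − 400·2.9 = 0 → D_y = 14048.061/3.8 = 3696.86 ≈ 3697 lb.
ΣF_y = 0: C_y + 3696.86 − 872.2·2.7 − 2550 − 400 = 0 → C_y = 1608 lb.
ΣF_x = 0: no horizontal applied forces, so C_x = 0.

C_x = 0, C_y = 1608 lb, D_y = 3697 lb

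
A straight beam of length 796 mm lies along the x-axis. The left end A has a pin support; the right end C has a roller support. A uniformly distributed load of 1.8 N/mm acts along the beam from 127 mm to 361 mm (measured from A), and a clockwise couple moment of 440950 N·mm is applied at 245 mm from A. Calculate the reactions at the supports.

Resultant of the distributed load: 1.8 × 234 = 421.2 N at 244 mm from A.
Taking moments about A: C_y·796 − (1.8·234)·244 − 440950 = 0 → C_y = 543722.8/796 = 683.069 ≈ 683.1 N.
ΣF_y = 0: A_y + 683.069 − 1.8·234 = 0 → A_y = -261.9 N.
ΣF_x = 0: no horizontal applied forces, so A_x = 0.

A_x = 0, A_y = -261.9 N, C_y = 683.1 N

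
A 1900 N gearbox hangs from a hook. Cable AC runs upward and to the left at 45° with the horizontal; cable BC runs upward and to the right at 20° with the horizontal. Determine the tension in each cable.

T_AC = 1970 N, T_BC = 1482 N

ΣF_x = 0: −T_AC·cos45° + T_BC·cos20° = 0 → T_BC = 0.752487·T_AC.
ΣF_y = 0: T_AC·sin45° + T_BC·sin20° = 1900.
Substitute: T_AC·(0.707107 + 0.752487·0.34202) = 1900 → T_AC = 1969.99 ≈ 1970 N.
Then T_BC = 0.752487 × 1969.99 = 1482 N.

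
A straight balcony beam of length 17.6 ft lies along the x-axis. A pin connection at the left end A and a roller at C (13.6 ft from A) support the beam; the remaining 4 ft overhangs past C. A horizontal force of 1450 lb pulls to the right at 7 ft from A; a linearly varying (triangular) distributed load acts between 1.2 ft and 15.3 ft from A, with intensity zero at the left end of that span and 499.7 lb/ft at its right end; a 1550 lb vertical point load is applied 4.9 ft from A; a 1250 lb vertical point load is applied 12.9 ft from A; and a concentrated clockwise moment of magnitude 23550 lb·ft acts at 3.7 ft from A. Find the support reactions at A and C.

A_x = -1450 lb, A_y = 101.4 lb, C_y = 6222 lb

Resultant of the triangular load: ½ × 499.7 × 14.1 = 3522.885 lb, acting at 10.6 ft from A (one-third of the span from the peak).
Taking moments about A: C_y·13.6 − (½·499.7·14.1)·10.6 − 1550·4.9 − 1250·12.9 − 23550 = 0 → C_y = 84612.581/13.6 = 6221.51 ≈ 6222 lb.
ΣF_y = 0: A_y + 6221.51 − ½·499.7·14.1 − 1550 − 1250 = 0 → A_y = 101.4 lb.
ΣF_x = 0: A_x + 1450 = 0 → A_x = -1450 lb.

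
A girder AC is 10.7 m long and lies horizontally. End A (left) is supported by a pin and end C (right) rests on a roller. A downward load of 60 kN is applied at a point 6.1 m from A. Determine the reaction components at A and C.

A_x = 0, A_y = 25.79 kN, C_y = 34.21 kN

ΣM about A: C_y·10.7 − 60·6.1 = 0 → C_y = 366/10.7 = 34.2056 ≈ 34.21 kN.
ΣF_y = 0: A_y + 34.2056 − 60 = 0 → A_y = 25.79 kN.
ΣF_x = 0: no horizontal applied forces, so A_x = 0.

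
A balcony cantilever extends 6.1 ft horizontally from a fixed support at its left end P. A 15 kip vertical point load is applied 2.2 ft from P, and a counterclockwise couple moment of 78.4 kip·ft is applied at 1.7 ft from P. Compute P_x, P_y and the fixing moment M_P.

ΣF_x = 0: P_x = 0.
ΣF_y = 0: P_y − 15 = 0 → P_y = 15.00 kip.
ΣM about P: M_P − 15·2.2 + 78.4 = 0 → M_P = -45.40 kip·ft.

P_x = 0, P_y = 15.00 kip, M_P = -45.40 kip·ft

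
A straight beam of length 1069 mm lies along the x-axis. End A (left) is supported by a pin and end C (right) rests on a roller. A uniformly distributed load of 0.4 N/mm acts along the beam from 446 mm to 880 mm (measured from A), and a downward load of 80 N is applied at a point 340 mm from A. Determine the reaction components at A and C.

Resultant of the distributed load: 0.4 × 434 = 173.6 N at 663 mm from A.
Taking moments about A: C_y·1069 − (0.4·434)·663 − 80·340 = 0 → C_y = 142296.8/1069 = 133.112 ≈ 133.1 N.
ΣF_y = 0: A_y + 133.112 − 0.4·434 − 80 = 0 → A_y = 120.5 N.
ΣF_x = 0: no horizontal applied forces, so A_x = 0.

A_x = 0, A_y = 120.5 N, C_y = 133.1 N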